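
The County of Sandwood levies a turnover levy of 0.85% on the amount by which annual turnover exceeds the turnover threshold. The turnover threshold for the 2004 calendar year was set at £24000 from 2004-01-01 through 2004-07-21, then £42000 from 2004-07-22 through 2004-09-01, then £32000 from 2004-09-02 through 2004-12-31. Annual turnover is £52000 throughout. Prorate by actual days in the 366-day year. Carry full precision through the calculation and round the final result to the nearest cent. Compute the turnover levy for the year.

2004-01-01 to 2004-07-21: 203 days, exemption £24000 → (£52000 − £24000) × 0.85% × 203/366 = £132.0055
2004-07-22 to 2004-09-01: 42 days, exemption £42000 → (£52000 − £42000) × 0.85% × 42/366 = £9.7541
2004-09-02 to 2004-12-31: 121 days, exemption £32000 → (£52000 − £32000) × 0.85% × 121/366 = £56.2022
Total = £197.9617

£197.96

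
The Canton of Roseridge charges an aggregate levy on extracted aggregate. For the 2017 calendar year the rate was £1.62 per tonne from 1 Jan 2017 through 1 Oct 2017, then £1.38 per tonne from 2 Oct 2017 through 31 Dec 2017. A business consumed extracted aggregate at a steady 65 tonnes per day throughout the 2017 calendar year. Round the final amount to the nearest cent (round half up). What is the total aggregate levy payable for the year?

1 Jan – 1 Oct 2017: 274 days × 65 tonnes/day = 17,810 tonnes at £1.62/tonne → £28852.20
2 Oct – 31 Dec 2017: 91 days × 65 tonnes/day = 5,915 tonnes at £1.38/tonne → £8162.70

£37014.90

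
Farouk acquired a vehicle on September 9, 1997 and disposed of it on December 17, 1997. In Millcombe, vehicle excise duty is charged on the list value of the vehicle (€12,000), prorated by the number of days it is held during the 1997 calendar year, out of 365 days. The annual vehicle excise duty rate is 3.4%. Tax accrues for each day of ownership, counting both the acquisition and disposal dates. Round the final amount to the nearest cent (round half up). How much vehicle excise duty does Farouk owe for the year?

Days held (September 9 – December 17, 1997): 100 out of 365
Tax = €12,000 × 3.4% × 100/365 = €111.7808

€111.78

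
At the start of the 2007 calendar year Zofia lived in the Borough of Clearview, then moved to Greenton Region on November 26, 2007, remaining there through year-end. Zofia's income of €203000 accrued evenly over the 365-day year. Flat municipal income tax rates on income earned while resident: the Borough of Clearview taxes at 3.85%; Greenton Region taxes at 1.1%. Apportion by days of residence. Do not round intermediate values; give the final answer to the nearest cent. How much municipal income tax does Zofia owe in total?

€7264.90

The Borough of Clearview, January 1 – November 25, 2007: 329 days → €203000 × 3.85% × 329/365 = €7044.6562
Greenton Region, November 26 – December 31, 2007: 36 days → €203000 × 1.1% × 36/365 = €220.2411
Total = €7264.8973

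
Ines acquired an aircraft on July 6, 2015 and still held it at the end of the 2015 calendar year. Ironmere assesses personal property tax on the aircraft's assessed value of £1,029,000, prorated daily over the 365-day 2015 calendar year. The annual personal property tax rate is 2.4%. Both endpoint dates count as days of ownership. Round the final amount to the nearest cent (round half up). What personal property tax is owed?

£12,111.19

Days held (July 6 – December 31, 2015): 179 out of 365
Tax = £1,029,000 × 2.4% × 179/365 = £12,111.1890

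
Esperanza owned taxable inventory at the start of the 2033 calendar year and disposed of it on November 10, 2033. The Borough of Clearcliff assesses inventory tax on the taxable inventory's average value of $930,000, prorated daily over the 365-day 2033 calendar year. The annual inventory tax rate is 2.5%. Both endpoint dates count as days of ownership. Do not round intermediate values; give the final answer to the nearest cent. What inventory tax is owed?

Days held (January 1 – November 10, 2033): 314 out of 365
Tax = $930,000 × 2.5% × 314/365 = $20,001.3699

$20,001.37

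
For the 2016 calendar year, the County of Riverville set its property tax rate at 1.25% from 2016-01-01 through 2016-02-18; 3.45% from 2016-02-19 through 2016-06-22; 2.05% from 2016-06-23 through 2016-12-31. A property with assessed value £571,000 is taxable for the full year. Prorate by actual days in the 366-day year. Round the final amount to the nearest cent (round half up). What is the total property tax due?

£13,824.13

2016-01-01 to 2016-02-18: 49 days at 1.25% → £571,000 × 1.25% × 49/366 = £955.5669
2016-02-19 to 2016-06-22: 125 days at 3.45% → £571,000 × 3.45% × 125/366 = £6,727.9713
2016-06-23 to 2016-12-31: 192 days at 2.05% → £571,000 × 2.05% × 192/366 = £6,140.5902
Total = £13,824.1284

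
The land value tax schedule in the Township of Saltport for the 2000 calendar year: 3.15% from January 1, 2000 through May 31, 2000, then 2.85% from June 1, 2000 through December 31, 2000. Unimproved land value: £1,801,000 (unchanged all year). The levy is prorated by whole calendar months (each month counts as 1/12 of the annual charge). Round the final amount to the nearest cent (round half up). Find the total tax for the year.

January 1 – May 31, 2000: 5 months at 3.15% → £1,801,000 × 3.15% × 5/12 = £23,638.1250
June 1 – December 31, 2000: 7 months at 2.85% → £1,801,000 × 2.85% × 7/12 = £29,941.6250
Total = £53,579.7500

£53,579.75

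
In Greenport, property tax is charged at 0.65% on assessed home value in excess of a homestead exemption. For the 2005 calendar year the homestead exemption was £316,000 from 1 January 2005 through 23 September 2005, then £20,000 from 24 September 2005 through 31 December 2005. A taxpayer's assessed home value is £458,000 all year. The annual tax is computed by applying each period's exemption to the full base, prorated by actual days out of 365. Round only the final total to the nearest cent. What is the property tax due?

£1,444.85

1 January – 23 September 2005: 266 days, exemption £316,000 → (£458,000 − £316,000) × 0.65% × 266/365 = £672.6521
24 September – 31 December 2005: 99 days, exemption £20,000 → (£458,000 − £20,000) × 0.65% × 99/365 = £772.2000
Total = £1,444.8521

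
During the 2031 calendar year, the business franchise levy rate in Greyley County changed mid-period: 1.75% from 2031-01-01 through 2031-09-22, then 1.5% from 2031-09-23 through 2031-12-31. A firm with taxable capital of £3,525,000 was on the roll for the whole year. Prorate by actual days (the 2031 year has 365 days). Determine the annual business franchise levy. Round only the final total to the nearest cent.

£59,273.12

2031-01-01 to 2031-09-22: 265 days at 1.75% → £3,525,000 × 1.75% × 265/365 = £44,786.8151
2031-09-23 to 2031-12-31: 100 days at 1.5% → £3,525,000 × 1.5% × 100/365 = £14,486.3014
Total = £59,273.1164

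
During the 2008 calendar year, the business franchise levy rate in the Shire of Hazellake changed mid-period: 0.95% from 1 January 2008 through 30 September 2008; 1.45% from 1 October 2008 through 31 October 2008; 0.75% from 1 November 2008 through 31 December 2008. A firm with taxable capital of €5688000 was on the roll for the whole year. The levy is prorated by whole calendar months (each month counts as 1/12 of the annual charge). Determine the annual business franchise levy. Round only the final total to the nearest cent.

€54510.00

1 January – 30 September 2008: 9 months at 0.95% → €5688000 × 0.95% × 9/12 = €40527.0000
1 October – 31 October 2008: 1 month at 1.45% → €5688000 × 1.45% × 1/12 = €6873.0000
1 November – 31 December 2008: 2 months at 0.75% → €5688000 × 0.75% × 2/12 = €7110.0000
Total = €54510.0000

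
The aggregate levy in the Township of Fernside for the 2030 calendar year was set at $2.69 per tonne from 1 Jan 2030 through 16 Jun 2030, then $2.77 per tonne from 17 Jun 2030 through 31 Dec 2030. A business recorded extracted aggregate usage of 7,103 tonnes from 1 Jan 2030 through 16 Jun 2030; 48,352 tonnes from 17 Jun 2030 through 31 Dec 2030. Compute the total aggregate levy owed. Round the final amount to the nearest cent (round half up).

$153042.11

1 Jan – 16 Jun 2030: 7,103 tonnes at $2.69/tonne → $19107.07
17 Jun – 31 Dec 2030: 48,352 tonnes at $2.77/tonne → $133935.04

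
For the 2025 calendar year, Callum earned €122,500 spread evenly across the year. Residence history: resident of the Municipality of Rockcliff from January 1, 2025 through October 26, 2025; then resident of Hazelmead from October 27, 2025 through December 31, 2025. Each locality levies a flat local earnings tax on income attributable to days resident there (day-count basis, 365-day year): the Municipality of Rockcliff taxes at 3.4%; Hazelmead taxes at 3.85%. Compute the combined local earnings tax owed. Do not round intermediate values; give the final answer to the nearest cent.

€4,264.68

The Municipality of Rockcliff, January 1 – October 26, 2025: 299 days → €122,500 × 3.4% × 299/365 = €3,411.8767
Hazelmead, October 27 – December 31, 2025: 66 days → €122,500 × 3.85% × 66/365 = €852.8014
Total = €4,264.6781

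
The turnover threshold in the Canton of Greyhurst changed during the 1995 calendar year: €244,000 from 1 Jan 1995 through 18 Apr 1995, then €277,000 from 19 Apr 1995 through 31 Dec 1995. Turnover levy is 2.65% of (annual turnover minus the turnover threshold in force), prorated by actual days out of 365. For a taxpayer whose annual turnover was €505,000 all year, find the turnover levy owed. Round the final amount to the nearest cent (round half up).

€6,300.76

1 Jan – 18 Apr 1995: 108 days, exemption €244,000 → (€505,000 − €244,000) × 2.65% × 108/365 = €2,046.5260
19 Apr – 31 Dec 1995: 257 days, exemption €277,000 → (€505,000 − €277,000) × 2.65% × 257/365 = €4,254.2301
Total = €6,300.7562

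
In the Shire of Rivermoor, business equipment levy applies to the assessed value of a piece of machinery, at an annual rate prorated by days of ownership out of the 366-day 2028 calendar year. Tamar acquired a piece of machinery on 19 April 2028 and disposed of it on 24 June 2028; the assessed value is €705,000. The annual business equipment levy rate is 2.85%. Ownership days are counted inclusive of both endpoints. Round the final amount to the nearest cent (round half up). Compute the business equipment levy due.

€3,678.14

Days held (19 April – 24 June 2028): 67 out of 366
Tax = €705,000 × 2.85% × 67/366 = €3,678.1352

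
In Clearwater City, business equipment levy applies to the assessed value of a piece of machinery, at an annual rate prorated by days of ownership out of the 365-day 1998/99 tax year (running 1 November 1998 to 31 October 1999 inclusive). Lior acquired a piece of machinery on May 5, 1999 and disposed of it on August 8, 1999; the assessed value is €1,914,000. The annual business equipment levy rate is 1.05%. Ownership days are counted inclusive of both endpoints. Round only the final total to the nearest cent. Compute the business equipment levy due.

€5,285.79

Days held (May 5 – August 8, 1999): 96 out of 365
Tax = €1,914,000 × 1.05% × 96/365 = €5,285.7863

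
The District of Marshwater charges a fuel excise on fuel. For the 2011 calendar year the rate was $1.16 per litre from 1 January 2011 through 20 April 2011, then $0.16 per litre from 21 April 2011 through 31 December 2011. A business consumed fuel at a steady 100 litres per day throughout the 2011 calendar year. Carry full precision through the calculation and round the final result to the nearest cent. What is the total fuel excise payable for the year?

1 January – 20 April 2011: 110 days × 100 litres/day = 11,000 litres at $1.16/litre → $12,760.00
21 April – 31 December 2011: 255 days × 100 litres/day = 25,500 litres at $0.16/litre → $4,080.00

$16,840.00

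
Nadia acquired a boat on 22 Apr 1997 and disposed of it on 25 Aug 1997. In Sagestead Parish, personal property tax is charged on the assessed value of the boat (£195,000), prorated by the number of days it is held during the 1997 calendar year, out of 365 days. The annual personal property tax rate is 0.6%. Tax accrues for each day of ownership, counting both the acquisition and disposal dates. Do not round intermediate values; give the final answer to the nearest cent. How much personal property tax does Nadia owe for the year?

Days held (22 Apr – 25 Aug 1997): 126 out of 365
Tax = £195,000 × 0.6% × 126/365 = £403.8904

£403.89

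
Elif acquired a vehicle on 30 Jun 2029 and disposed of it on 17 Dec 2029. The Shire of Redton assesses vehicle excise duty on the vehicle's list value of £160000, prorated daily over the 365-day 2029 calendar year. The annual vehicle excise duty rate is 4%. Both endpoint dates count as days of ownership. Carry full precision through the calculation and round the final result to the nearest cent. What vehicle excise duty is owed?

Days held (30 Jun – 17 Dec 2029): 171 out of 365
Tax = £160000 × 4% × 171/365 = £2998.3562

£2998.36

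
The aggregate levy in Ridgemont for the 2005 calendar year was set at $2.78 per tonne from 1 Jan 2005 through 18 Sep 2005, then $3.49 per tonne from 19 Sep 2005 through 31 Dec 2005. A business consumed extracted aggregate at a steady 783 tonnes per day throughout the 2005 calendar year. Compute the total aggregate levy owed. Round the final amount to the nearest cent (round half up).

$852326.82

1 Jan – 18 Sep 2005: 261 days × 783 tonnes/day = 204,363 tonnes at $2.78/tonne → $568129.14
19 Sep – 31 Dec 2005: 104 days × 783 tonnes/day = 81,432 tonnes at $3.49/tonne → $284197.68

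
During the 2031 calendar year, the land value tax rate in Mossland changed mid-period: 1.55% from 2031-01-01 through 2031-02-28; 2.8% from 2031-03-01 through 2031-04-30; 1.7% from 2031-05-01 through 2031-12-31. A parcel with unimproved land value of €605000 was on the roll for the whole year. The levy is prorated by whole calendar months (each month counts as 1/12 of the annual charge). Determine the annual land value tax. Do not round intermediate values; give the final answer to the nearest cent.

€11242.92

2031-01-01 to 2031-02-28: 2 months at 1.55% → €605000 × 1.55% × 2/12 = €1562.9167
2031-03-01 to 2031-04-30: 2 months at 2.8% → €605000 × 2.8% × 2/12 = €2823.3333
2031-05-01 to 2031-12-31: 8 months at 1.7% → €605000 × 1.7% × 8/12 = €6856.6667
Total = €11242.9167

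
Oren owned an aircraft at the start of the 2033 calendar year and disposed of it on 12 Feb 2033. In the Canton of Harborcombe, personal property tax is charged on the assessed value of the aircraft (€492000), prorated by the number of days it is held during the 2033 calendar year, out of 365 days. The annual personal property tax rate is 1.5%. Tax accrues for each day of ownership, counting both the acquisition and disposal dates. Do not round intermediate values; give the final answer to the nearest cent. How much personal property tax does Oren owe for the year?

Days held (1 Jan – 12 Feb 2033): 43 out of 365
Tax = €492000 × 1.5% × 43/365 = €869.4247

€869.42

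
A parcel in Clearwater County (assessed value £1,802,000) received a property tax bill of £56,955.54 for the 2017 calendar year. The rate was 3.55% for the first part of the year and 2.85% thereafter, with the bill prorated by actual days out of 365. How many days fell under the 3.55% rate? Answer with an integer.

162 days

Let d = days at the first rate; then 365 − d days at the second rate.
£1,802,000 × [3.55%·d + 2.85%·(365−d)] / 365 = £56,955.54
Solving gives d = 162, so the new rate took effect on June 12, 2017.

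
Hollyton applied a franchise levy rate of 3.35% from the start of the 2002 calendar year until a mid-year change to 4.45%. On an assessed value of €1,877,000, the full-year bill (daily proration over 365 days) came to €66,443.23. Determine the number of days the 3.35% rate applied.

Let d = days at the first rate; then 365 − d days at the second rate.
€1,877,000 × [3.35%·d + 4.45%·(365−d)] / 365 = €66,443.23
Solving gives d = 302, so the new rate took effect on 30 Oct 2002.

302 days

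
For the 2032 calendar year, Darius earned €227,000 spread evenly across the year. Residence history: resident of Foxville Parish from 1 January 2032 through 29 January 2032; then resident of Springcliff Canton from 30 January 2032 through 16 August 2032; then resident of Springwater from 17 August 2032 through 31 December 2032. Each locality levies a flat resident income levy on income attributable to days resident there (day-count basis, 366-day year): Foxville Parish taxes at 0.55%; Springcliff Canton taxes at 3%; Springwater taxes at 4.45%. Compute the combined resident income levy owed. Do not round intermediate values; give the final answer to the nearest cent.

€7,601.40

Foxville Parish, 1 January – 29 January 2032: 29 days → €227,000 × 0.55% × 29/366 = €98.9249
Springcliff Canton, 30 January – 16 August 2032: 200 days → €227,000 × 3% × 200/366 = €3,721.3115
Springwater, 17 August – 31 December 2032: 137 days → €227,000 × 4.45% × 137/366 = €3,781.1626
Total = €7,601.3989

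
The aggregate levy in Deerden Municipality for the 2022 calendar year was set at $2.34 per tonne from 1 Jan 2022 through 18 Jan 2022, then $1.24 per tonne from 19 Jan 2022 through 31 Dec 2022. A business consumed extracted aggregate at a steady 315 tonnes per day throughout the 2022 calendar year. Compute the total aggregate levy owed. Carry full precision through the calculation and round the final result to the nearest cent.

$148,806.00

1 Jan – 18 Jan 2022: 18 days × 315 tonnes/day = 5,670 tonnes at $2.34/tonne → $13,267.80
19 Jan – 31 Dec 2022: 347 days × 315 tonnes/day = 109,305 tonnes at $1.24/tonne → $135,538.20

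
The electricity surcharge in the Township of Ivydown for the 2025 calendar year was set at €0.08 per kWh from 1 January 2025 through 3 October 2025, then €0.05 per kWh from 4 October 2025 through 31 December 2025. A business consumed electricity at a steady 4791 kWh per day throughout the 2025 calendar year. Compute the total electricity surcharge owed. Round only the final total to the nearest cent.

€127,105.23

1 January – 3 October 2025: 276 days × 4791 kWh/day = 1,322,316 kWh at €0.08/kWh → €105,785.28
4 October – 31 December 2025: 89 days × 4791 kWh/day = 426,399 kWh at €0.05/kWh → €21,319.95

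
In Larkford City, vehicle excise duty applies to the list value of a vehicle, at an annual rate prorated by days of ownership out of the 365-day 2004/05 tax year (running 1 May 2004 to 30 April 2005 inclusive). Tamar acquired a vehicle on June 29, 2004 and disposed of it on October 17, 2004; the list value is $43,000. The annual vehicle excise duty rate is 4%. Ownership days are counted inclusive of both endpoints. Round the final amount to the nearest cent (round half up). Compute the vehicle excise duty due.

$523.07

Days held (June 29 – October 17, 2004): 111 out of 365
Tax = $43,000 × 4% × 111/365 = $523.0685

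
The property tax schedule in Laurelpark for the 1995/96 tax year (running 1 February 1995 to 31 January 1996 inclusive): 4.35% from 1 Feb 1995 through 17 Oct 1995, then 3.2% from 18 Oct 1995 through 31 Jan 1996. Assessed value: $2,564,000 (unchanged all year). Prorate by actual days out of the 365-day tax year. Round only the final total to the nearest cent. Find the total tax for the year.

1 Feb – 17 Oct 1995: 259 days at 4.35% → $2,564,000 × 4.35% × 259/365 = $79,143.3041
18 Oct 1995 – 31 Jan 1996: 106 days at 3.2% → $2,564,000 × 3.2% × 106/365 = $23,827.6384
Total = $102,970.9425

$102,970.94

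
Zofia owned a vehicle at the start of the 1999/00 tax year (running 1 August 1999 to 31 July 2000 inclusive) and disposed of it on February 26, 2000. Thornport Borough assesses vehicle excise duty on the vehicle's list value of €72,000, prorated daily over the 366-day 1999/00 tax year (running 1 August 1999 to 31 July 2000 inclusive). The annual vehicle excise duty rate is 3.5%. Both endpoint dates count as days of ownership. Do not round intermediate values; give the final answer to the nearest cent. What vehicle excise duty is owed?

Days held (August 1, 1999 – February 26, 2000): 210 out of 366
Tax = €72,000 × 3.5% × 210/366 = €1,445.9016

€1,445.90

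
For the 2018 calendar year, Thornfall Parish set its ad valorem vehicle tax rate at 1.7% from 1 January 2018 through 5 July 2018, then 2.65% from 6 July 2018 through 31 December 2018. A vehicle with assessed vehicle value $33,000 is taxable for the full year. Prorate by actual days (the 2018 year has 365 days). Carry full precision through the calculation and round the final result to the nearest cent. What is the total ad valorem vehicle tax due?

1 January – 5 July 2018: 186 days at 1.7% → $33,000 × 1.7% × 186/365 = $285.8795
6 July – 31 December 2018: 179 days at 2.65% → $33,000 × 2.65% × 179/365 = $428.8644
Total = $714.7438

$714.74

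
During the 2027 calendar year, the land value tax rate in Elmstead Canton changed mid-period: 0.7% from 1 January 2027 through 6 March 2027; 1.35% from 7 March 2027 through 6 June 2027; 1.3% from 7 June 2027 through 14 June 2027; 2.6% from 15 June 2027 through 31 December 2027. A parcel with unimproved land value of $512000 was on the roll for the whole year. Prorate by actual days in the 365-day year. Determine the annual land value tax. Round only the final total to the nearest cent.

$9820.58

1 January – 6 March 2027: 65 days at 0.7% → $512000 × 0.7% × 65/365 = $638.2466
7 March – 6 June 2027: 92 days at 1.35% → $512000 × 1.35% × 92/365 = $1742.2027
7 June – 14 June 2027: 8 days at 1.3% → $512000 × 1.3% × 8/365 = $145.8849
15 June – 31 December 2027: 200 days at 2.6% → $512000 × 2.6% × 200/365 = $7294.2466
Total = $9820.5808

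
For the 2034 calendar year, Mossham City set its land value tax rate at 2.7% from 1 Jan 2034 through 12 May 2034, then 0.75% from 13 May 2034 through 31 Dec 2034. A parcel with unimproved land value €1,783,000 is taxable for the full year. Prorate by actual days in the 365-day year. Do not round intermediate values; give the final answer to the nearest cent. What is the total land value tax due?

1 Jan – 12 May 2034: 132 days at 2.7% → €1,783,000 × 2.7% × 132/365 = €17,409.8959
13 May – 31 Dec 2034: 233 days at 0.75% → €1,783,000 × 0.75% × 233/365 = €8,536.4178
Total = €25,946.3137

€25,946.31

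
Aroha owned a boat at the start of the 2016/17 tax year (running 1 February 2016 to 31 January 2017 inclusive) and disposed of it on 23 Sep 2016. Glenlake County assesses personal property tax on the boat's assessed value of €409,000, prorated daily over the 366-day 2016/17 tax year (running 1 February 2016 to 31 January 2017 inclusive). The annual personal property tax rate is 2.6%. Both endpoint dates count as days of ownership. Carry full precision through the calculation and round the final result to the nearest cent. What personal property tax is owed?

€6,856.90

Days held (1 Feb – 23 Sep 2016): 236 out of 366
Tax = €409,000 × 2.6% × 236/366 = €6,856.8962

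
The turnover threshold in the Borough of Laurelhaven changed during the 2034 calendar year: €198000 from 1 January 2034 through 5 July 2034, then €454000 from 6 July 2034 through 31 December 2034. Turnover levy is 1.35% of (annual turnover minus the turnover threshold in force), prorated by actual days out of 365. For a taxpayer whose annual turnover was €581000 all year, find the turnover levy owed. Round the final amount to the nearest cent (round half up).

1 January – 5 July 2034: 186 days, exemption €198000 → (€581000 − €198000) × 1.35% × 186/365 = €2634.8301
6 July – 31 December 2034: 179 days, exemption €454000 → (€581000 − €454000) × 1.35% × 179/365 = €840.8096
Total = €3475.6397

€3475.64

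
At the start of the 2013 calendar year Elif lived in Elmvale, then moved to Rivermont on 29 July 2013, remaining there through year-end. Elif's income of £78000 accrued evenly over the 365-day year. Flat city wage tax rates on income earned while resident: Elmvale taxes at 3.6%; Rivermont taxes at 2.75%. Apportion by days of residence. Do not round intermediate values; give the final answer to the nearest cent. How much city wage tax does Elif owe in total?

Elmvale, 1 January – 28 July 2013: 209 days → £78000 × 3.6% × 209/365 = £1607.8685
Rivermont, 29 July – 31 December 2013: 156 days → £78000 × 2.75% × 156/365 = £916.7671
Total = £2524.6356

£2524.64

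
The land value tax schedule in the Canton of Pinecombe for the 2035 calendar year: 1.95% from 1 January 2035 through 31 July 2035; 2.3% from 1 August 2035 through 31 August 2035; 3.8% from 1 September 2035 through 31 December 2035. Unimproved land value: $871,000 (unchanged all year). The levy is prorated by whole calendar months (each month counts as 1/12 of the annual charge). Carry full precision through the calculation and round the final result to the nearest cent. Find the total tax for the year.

1 January – 31 July 2035: 7 months at 1.95% → $871,000 × 1.95% × 7/12 = $9,907.6250
1 August – 31 August 2035: 1 month at 2.3% → $871,000 × 2.3% × 1/12 = $1,669.4167
1 September – 31 December 2035: 4 months at 3.8% → $871,000 × 3.8% × 4/12 = $11,032.6667
Total = $22,609.7083

$22,609.71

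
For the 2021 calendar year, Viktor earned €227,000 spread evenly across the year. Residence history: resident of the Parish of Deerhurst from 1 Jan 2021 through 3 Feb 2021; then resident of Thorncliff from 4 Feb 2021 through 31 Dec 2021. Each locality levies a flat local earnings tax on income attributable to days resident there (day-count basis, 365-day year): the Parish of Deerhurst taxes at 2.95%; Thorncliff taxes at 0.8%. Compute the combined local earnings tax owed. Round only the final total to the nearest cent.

€2,270.62

The Parish of Deerhurst, 1 Jan – 3 Feb 2021: 34 days → €227,000 × 2.95% × 34/365 = €623.7836
Thorncliff, 4 Feb – 31 Dec 2021: 331 days → €227,000 × 0.8% × 331/365 = €1,646.8384
Total = €2,270.6219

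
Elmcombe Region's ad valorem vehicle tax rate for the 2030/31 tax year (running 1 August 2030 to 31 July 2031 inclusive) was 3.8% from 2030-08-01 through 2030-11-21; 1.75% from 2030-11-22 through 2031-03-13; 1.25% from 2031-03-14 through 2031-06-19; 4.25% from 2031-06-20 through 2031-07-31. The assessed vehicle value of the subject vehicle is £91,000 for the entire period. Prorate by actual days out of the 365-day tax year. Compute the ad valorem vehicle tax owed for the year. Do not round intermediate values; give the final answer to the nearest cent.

£2,309.65

2030-08-01 to 2030-11-21: 113 days at 3.8% → £91,000 × 3.8% × 113/365 = £1,070.5589
2030-11-22 to 2031-03-13: 112 days at 1.75% → £91,000 × 1.75% × 112/365 = £488.6575
2031-03-14 to 2031-06-19: 98 days at 1.25% → £91,000 × 1.25% × 98/365 = £305.4110
2031-06-20 to 2031-07-31: 42 days at 4.25% → £91,000 × 4.25% × 42/365 = £445.0274
Total = £2,309.6548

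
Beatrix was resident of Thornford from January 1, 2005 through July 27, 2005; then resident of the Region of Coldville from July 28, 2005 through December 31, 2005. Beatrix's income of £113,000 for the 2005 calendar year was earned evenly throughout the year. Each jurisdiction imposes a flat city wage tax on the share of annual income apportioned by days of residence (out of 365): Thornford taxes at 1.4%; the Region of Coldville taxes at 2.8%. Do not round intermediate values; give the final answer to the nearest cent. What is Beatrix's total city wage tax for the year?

£2,262.48

Thornford, January 1 – July 27, 2005: 208 days → £113,000 × 1.4% × 208/365 = £901.5233
The Region of Coldville, July 28 – December 31, 2005: 157 days → £113,000 × 2.8% × 157/365 = £1,360.9534
Total = £2,262.4767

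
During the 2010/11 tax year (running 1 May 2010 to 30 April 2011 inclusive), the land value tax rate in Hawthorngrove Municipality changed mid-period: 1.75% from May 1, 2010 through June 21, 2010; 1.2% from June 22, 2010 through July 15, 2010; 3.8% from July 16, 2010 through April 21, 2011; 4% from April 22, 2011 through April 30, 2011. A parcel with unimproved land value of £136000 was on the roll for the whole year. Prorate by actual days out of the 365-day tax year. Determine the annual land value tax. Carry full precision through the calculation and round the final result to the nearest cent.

£4545.01

May 1 – June 21, 2010: 52 days at 1.75% → £136000 × 1.75% × 52/365 = £339.0685
June 22 – July 15, 2010: 24 days at 1.2% → £136000 × 1.2% × 24/365 = £107.3096
July 16, 2010 – April 21, 2011: 280 days at 3.8% → £136000 × 3.8% × 280/365 = £3964.4932
April 22 – April 30, 2011: 9 days at 4% → £136000 × 4% × 9/365 = £134.1370
Total = £4545.0082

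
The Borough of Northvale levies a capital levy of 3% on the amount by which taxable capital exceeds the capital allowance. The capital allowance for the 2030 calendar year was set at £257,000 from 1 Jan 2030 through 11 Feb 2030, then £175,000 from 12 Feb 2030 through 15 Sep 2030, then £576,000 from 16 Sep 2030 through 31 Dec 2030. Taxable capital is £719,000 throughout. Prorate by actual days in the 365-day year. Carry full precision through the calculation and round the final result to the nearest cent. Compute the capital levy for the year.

£12,510.33

1 Jan – 11 Feb 2030: 42 days, exemption £257,000 → (£719,000 − £257,000) × 3% × 42/365 = £1,594.8493
12 Feb – 15 Sep 2030: 216 days, exemption £175,000 → (£719,000 − £175,000) × 3% × 216/365 = £9,657.8630
16 Sep – 31 Dec 2030: 107 days, exemption £576,000 → (£719,000 − £576,000) × 3% × 107/365 = £1,257.6164
Total = £12,510.3288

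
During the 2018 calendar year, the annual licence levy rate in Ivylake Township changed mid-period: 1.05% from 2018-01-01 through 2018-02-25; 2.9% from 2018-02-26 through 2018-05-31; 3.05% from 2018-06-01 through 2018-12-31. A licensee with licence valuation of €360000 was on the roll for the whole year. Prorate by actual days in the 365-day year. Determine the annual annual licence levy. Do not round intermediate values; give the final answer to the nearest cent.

€9734.79

2018-01-01 to 2018-02-25: 56 days at 1.05% → €360000 × 1.05% × 56/365 = €579.9452
2018-02-26 to 2018-05-31: 95 days at 2.9% → €360000 × 2.9% × 95/365 = €2717.2603
2018-06-01 to 2018-12-31: 214 days at 3.05% → €360000 × 3.05% × 214/365 = €6437.5890
Total = €9734.7945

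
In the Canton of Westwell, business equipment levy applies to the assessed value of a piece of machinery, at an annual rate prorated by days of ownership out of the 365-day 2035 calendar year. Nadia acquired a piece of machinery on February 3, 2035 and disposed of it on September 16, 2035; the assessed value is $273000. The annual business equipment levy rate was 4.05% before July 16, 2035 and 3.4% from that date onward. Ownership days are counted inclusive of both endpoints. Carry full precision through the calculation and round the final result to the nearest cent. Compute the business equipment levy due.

$6539.66

February 3 – July 15, 2035: 163 days at 4.05% → $273000 × 4.05% × 163/365 = $4937.5603
July 16 – September 16, 2035: 63 days at 3.4% → $273000 × 3.4% × 63/365 = $1602.0986
Total = $6539.6589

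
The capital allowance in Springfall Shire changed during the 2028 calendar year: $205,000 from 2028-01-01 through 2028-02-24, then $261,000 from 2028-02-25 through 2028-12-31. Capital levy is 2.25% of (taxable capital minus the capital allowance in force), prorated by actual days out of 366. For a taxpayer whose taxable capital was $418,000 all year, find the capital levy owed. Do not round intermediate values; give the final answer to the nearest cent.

2028-01-01 to 2028-02-24: 55 days, exemption $205,000 → ($418,000 − $205,000) × 2.25% × 55/366 = $720.1844
2028-02-25 to 2028-12-31: 311 days, exemption $261,000 → ($418,000 − $261,000) × 2.25% × 311/366 = $3,001.6598
Total = $3,721.8443

$3,721.84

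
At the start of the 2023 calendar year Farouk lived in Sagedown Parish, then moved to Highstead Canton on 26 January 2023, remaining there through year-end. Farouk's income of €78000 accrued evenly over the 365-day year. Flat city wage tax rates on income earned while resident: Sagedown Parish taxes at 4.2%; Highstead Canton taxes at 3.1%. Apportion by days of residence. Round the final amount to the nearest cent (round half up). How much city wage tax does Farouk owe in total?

Sagedown Parish, 1 January – 25 January 2023: 25 days → €78000 × 4.2% × 25/365 = €224.3836
Highstead Canton, 26 January – 31 December 2023: 340 days → €78000 × 3.1% × 340/365 = €2252.3836
Total = €2476.7671

€2476.77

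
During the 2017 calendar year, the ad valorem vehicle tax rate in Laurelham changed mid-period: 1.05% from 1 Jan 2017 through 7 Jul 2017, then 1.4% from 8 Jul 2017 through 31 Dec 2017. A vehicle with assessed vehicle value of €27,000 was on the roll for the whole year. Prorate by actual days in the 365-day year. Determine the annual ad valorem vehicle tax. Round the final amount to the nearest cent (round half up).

1 Jan – 7 Jul 2017: 188 days at 1.05% → €27,000 × 1.05% × 188/365 = €146.0219
8 Jul – 31 Dec 2017: 177 days at 1.4% → €27,000 × 1.4% × 177/365 = €183.3041
Total = €329.3260

€329.33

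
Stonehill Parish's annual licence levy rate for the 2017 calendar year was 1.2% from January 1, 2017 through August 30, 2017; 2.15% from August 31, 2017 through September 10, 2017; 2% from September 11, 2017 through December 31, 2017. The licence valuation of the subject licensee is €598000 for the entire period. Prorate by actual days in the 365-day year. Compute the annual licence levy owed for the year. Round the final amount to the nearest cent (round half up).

€8815.18

January 1 – August 30, 2017: 242 days at 1.2% → €598000 × 1.2% × 242/365 = €4757.7863
August 31 – September 10, 2017: 11 days at 2.15% → €598000 × 2.15% × 11/365 = €387.4712
September 11 – December 31, 2017: 112 days at 2% → €598000 × 2% × 112/365 = €3669.9178
Total = €8815.1753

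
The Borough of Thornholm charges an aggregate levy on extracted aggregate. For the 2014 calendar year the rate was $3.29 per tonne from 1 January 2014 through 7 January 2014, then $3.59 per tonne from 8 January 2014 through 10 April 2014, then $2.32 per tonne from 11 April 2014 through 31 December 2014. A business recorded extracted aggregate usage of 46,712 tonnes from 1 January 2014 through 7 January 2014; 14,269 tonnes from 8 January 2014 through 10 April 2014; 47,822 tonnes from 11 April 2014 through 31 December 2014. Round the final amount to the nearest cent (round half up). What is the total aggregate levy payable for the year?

1 January – 7 January 2014: 46,712 tonnes at $3.29/tonne → $153,682.48
8 January – 10 April 2014: 14,269 tonnes at $3.59/tonne → $51,225.71
11 April – 31 December 2014: 47,822 tonnes at $2.32/tonne → $110,947.04

$315,855.23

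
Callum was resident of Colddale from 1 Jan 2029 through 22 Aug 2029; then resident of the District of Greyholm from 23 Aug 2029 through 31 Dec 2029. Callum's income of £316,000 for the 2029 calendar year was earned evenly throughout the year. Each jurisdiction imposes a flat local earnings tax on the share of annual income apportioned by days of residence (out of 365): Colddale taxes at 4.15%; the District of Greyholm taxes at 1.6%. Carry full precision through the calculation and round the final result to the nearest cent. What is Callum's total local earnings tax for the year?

Colddale, 1 Jan – 22 Aug 2029: 234 days → £316,000 × 4.15% × 234/365 = £8,407.3315
The District of Greyholm, 23 Aug – 31 Dec 2029: 131 days → £316,000 × 1.6% × 131/365 = £1,814.6192
Total = £10,221.9507

£10,221.95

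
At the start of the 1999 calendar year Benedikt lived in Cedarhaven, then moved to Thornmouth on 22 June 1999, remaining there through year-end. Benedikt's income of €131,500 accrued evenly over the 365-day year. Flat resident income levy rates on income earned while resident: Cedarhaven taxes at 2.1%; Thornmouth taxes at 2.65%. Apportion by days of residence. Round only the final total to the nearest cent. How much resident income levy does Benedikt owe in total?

Cedarhaven, 1 January – 21 June 1999: 172 days → €131,500 × 2.1% × 172/365 = €1,301.3096
Thornmouth, 22 June – 31 December 1999: 193 days → €131,500 × 2.65% × 193/365 = €1,842.6212
Total = €3,143.9308

€3,143.93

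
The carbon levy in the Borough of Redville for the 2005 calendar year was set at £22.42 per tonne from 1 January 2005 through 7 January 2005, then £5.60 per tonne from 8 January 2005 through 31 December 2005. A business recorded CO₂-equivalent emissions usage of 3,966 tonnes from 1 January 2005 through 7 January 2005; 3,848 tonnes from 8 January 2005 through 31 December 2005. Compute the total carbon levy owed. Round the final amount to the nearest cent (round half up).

£110466.52

1 January – 7 January 2005: 3,966 tonnes at £22.42/tonne → £88917.72
8 January – 31 December 2005: 3,848 tonnes at £5.60/tonne → £21548.80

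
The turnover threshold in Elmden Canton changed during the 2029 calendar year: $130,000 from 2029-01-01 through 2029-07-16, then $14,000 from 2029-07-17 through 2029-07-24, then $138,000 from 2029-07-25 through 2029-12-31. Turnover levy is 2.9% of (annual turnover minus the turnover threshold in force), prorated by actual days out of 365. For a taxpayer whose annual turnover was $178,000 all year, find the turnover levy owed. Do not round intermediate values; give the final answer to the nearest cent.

2029-01-01 to 2029-07-16: 197 days, exemption $130,000 → ($178,000 − $130,000) × 2.9% × 197/365 = $751.2986
2029-07-17 to 2029-07-24: 8 days, exemption $14,000 → ($178,000 − $14,000) × 2.9% × 8/365 = $104.2411
2029-07-25 to 2029-12-31: 160 days, exemption $138,000 → ($178,000 − $138,000) × 2.9% × 160/365 = $508.4932
Total = $1,364.0329

$1,364.03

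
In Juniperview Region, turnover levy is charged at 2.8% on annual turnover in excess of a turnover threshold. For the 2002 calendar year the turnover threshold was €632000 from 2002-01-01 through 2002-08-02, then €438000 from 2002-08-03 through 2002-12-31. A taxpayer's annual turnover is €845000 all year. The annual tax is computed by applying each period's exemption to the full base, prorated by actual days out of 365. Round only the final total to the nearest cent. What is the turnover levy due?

€8211.21

2002-01-01 to 2002-08-02: 214 days, exemption €632000 → (€845000 − €632000) × 2.8% × 214/365 = €3496.7014
2002-08-03 to 2002-12-31: 151 days, exemption €438000 → (€845000 − €438000) × 2.8% × 151/365 = €4714.5096
Total = €8211.2110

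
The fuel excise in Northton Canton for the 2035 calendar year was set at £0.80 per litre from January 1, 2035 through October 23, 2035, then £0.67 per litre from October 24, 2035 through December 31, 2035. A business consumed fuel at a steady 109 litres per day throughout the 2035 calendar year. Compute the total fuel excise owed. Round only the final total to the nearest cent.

January 1 – October 23, 2035: 296 days × 109 litres/day = 32,264 litres at £0.80/litre → £25,811.20
October 24 – December 31, 2035: 69 days × 109 litres/day = 7,521 litres at £0.67/litre → £5,039.07

£30,850.27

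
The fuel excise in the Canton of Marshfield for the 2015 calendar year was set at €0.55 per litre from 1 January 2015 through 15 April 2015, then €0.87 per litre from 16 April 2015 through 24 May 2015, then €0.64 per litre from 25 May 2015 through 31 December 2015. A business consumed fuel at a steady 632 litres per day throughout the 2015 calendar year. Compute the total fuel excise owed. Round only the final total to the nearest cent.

1 January – 15 April 2015: 105 days × 632 litres/day = 66,360 litres at €0.55/litre → €36,498.00
16 April – 24 May 2015: 39 days × 632 litres/day = 24,648 litres at €0.87/litre → €21,443.76
25 May – 31 December 2015: 221 days × 632 litres/day = 139,672 litres at €0.64/litre → €89,390.08

€147,331.84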